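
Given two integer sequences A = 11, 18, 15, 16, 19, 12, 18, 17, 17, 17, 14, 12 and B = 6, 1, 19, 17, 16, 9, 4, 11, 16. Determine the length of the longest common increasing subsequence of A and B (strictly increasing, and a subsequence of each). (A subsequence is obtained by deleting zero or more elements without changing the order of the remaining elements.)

2

A longest common strictly increasing subsequence is 11, 16 (length 2); it appears in order in both A and B, and no longer such subsequence exists.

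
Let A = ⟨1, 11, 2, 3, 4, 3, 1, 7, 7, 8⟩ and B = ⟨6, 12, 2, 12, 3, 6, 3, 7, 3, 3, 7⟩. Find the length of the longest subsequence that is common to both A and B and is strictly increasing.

For each value that appears in both, track the longest common increasing run ending there.
The best achievable length is 3; one witness is 2, 3, 7 (A-positions 3,4,8, B-positions 3,5,8).

3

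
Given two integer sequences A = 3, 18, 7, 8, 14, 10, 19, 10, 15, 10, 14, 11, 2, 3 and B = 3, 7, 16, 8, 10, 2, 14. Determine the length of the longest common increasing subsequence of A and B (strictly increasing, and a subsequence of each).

5

For each value that appears in both, track the longest common increasing run ending there.
The best achievable length is 5; one witness is 3, 7, 8, 10, 14 (A-positions 1,3,4,6,11, B-positions 1,2,4,5,7).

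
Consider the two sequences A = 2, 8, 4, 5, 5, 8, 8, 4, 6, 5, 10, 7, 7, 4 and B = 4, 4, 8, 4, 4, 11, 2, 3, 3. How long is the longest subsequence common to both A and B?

4

Backtracking the LCS table gives one alignment: 4 (A3,B2) → 8 (A7,B3) → 4 (A8,B4) → 4 (A14,B5).
So the longest common subsequence has length 4.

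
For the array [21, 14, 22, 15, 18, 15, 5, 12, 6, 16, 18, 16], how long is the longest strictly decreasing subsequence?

5

Let dp[i] be the longest decreasing subsequence ending at position i. Then dp = [1, 2, 1, 2, 2, 3, 4, 4, 5, 3, 2, 3].
The maximum is 5; one witness is 21, 18, 15, 12, 6 at positions 1,5,6,8,9.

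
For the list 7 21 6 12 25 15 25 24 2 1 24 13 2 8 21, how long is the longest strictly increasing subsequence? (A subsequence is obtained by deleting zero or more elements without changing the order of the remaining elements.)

4

One longest increasing subsequence is 7, 12, 15, 25 (positions 1,4,6,7), of length 4; no longer one exists.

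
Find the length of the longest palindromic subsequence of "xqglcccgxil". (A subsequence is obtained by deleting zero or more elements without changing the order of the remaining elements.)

7

One longest palindromic subsequence is xgcccgx (positions 1,3,5,6,7,8,9); it reads the same forward and backward, and the interval DP gives dp[1][11] = 7.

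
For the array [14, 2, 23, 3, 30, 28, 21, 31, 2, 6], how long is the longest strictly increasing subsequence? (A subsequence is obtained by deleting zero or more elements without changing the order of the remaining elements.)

One longest increasing subsequence is 14, 23, 30, 31 (positions 1,3,5,8), of length 4; no longer one exists.

4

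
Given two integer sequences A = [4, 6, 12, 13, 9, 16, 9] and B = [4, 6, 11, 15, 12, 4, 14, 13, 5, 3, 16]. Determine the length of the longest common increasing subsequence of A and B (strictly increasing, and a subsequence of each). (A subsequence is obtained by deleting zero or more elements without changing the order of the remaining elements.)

5

For each value that appears in both, track the longest common increasing run ending there.
The best achievable length is 5; one witness is 4, 6, 12, 13, 16 (A-positions 1,2,3,4,6, B-positions 1,2,5,8,11).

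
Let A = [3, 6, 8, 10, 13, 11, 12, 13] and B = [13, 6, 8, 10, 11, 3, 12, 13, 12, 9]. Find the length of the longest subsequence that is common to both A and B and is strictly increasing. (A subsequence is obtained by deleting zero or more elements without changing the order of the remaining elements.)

A longest common strictly increasing subsequence is 6, 8, 10, 11, 12, 13 (length 6); it appears in order in both A and B, and no longer such subsequence exists.

6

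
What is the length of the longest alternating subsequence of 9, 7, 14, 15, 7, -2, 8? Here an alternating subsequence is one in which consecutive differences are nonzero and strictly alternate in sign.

5

A longest alternating subsequence is 9, 7, 14, 7, 8 (positions 1,2,3,5,7); its 4 consecutive differences strictly alternate in sign, and length 5 is optimal.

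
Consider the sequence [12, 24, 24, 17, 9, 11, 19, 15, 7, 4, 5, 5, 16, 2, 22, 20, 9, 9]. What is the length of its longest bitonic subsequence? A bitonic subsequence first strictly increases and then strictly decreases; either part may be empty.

7

One longest bitonic subsequence is 12, 24, 19, 15, 7, 5, 2 (positions 1,2,7,8,9,12,14): it rises to 24 then falls. Length 7 is optimal.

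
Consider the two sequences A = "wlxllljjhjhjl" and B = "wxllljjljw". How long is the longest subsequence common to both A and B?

Backtracking the LCS table gives one alignment: w (A1,B1) → x (A3,B2) → l (A4,B3) → l (A5,B4) → l (A6,B5) → j (A7,B6) → j (A8,B7) → j (A10,B9).
So the longest common subsequence has length 8.

8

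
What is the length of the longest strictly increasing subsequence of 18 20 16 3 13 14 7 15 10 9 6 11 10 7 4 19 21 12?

One longest increasing subsequence is 3, 13, 14, 15, 19, 21 (positions 4,5,6,8,16,17), of length 6; no longer one exists.

6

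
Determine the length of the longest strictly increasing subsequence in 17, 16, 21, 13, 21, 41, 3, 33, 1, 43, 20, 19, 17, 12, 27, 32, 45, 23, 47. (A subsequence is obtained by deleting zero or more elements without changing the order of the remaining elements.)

Let dp[i] be the longest increasing subsequence ending at position i. Then dp = [1, 1, 2, 1, 2, 3, 1, 3, 1, 4, 2, 2, 2, 2, 3, 4, 5, 3, 6].
The maximum is 6; one witness is 17, 21, 41, 43, 45, 47 at positions 1,3,6,10,17,19.

6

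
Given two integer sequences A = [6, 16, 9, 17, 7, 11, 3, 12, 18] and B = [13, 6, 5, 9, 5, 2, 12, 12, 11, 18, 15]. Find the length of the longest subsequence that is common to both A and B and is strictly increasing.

A longest common strictly increasing subsequence is 6, 9, 12, 18 (length 4); it appears in order in both A and B, and no longer such subsequence exists.

4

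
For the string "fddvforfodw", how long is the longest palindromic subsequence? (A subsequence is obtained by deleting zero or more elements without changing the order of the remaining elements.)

5

One longest palindromic subsequence is dofod (positions 3,6,8,9,10); it reads the same forward and backward, and the interval DP gives dp[1][11] = 5.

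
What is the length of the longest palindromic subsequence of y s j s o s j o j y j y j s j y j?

11

Using dp[i][j] = 2 + dp[i+1][j−1] if the ends match, else max(dp[i+1][j], dp[i][j−1]):
dp[1][17] = 11. A witness is yjsjyjyjsjy at positions 1,3,4,7,10,11,12,13,14,15,16.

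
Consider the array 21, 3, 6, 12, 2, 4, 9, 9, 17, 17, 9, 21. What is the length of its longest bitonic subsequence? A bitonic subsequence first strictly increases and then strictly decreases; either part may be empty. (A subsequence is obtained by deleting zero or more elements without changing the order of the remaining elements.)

Let inc[i] be the LIS ending at i and dec[i] the longest strictly decreasing subsequence starting at i. inc = [1, 1, 2, 3, 1, 2, 3, 3, 4, 4, 3, 5], dec = [3, 2, 2, 2, 1, 1, 1, 1, 2, 2, 1, 1].
max_i inc[i]+dec[i]−1 = 5, with one witness 3, 6, 12, 17, 9.

5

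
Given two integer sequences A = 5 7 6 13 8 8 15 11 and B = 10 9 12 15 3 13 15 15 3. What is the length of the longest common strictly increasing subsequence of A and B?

For each value that appears in both, track the longest common increasing run ending there.
The best achievable length is 2; one witness is 13, 15 (A-positions 4,7, B-positions 6,7).

2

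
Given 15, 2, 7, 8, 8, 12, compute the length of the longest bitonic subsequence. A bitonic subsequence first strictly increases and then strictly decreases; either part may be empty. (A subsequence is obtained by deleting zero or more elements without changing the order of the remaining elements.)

One longest bitonic subsequence is 2, 7, 8, 12 (positions 2,3,4,6): it rises to 12 then falls. Length 4 is optimal.

4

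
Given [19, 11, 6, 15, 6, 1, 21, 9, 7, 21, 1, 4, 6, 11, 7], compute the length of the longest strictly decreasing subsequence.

Let dp[i] be the longest decreasing subsequence ending at position i. Then dp = [1, 2, 3, 2, 3, 4, 1, 3, 4, 1, 5, 5, 5, 3, 4].
The maximum is 5; one witness is 19, 11, 9, 7, 1 at positions 1,2,8,9,11.

5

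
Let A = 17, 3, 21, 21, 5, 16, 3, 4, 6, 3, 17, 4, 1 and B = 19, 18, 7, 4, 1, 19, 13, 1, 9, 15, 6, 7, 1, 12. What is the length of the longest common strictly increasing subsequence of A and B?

For each value that appears in both, track the longest common increasing run ending there.
The best achievable length is 2; one witness is 4, 6 (A-positions 8,9, B-positions 4,11).

2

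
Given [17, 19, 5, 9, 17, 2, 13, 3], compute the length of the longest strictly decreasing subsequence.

Let dp[i] be the longest decreasing subsequence ending at position i. Then dp = [1, 1, 2, 2, 2, 3, 3, 4].
The maximum is 4; one witness is 19, 17, 13, 3 at positions 2,5,7,8.

4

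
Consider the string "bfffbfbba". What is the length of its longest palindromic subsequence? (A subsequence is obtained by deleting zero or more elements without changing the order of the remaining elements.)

6

Using dp[i][j] = 2 + dp[i+1][j−1] if the ends match, else max(dp[i+1][j], dp[i][j−1]):
dp[1][9] = 6. A witness is bffffb at positions 1,2,3,4,6,8.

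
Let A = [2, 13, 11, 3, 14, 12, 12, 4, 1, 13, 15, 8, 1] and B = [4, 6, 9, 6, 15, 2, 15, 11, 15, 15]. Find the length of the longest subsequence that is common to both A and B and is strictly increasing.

3

For each value that appears in both, track the longest common increasing run ending there.
The best achievable length is 3; one witness is 2, 11, 15 (A-positions 1,3,11, B-positions 6,8,9).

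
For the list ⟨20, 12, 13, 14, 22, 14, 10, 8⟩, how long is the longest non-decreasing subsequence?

4

One longest non-decreasing subsequence is 12, 13, 14, 22 (positions 2,3,4,5), of length 4; no longer one exists.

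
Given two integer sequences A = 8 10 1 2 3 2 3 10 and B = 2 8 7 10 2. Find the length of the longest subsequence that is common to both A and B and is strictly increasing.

2

A longest common strictly increasing subsequence is 8, 10 (length 2); it appears in order in both A and B, and no longer such subsequence exists.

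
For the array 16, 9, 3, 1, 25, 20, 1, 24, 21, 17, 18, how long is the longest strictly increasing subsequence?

One longest increasing subsequence is 16, 20, 24 (positions 1,6,8), of length 3; no longer one exists.

3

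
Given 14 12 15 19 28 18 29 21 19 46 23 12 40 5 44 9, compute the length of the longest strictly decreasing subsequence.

5

Scanning left to right, the best length ending at each element is: 14→1, 12→2, 15→1, 19→1, 28→1, 18→2, 29→1, 21→2, 19→3, 46→1, 23→2, 12→4, 40→2, 5→5, 44→2, 9→5.
So the longest decreasing subsequence has length 5, e.g. 28, 21, 19, 12, 5.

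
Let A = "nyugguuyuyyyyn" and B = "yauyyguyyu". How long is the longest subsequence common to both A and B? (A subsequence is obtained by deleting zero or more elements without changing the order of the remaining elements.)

Backtracking the LCS table gives one alignment: y (A2,B1) → u (A3,B3) → g (A5,B6) → u (A6,B7) → y (A8,B9) → u (A9,B10).
So the longest common subsequence has length 6.

6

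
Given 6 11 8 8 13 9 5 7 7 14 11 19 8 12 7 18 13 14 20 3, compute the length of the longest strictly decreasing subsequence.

Let dp[i] be the longest decreasing subsequence ending at position i. Then dp = [1, 1, 2, 2, 1, 2, 3, 3, 3, 1, 2, 1, 3, 2, 4, 2, 3, 3, 1, 5].
The maximum is 5; one witness is 11, 9, 8, 7, 3 at positions 2,6,13,15,20.

5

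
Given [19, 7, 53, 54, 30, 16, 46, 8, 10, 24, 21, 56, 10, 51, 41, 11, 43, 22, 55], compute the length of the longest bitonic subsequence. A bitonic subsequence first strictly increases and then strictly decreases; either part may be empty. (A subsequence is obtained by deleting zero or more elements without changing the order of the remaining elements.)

One longest bitonic subsequence is 7, 8, 10, 24, 56, 51, 43, 22 (positions 2,8,9,10,12,14,17,18): it rises to 56 then falls. Length 8 is optimal.

8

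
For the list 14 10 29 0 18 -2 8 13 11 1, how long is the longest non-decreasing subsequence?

Let dp[i] be the longest non-decreasing subsequence ending at position i. Then dp = [1, 1, 2, 1, 2, 1, 2, 3, 3, 2].
The maximum is 3; one witness is 0, 8, 13 at positions 4,7,8.

3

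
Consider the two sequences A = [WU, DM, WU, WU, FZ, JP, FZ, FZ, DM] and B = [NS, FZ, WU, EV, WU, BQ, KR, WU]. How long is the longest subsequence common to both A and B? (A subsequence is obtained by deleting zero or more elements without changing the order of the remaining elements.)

Backtracking the LCS table gives one alignment: WU (A1,B3) → WU (A3,B5) → WU (A4,B8).
So the longest common subsequence has length 3.

3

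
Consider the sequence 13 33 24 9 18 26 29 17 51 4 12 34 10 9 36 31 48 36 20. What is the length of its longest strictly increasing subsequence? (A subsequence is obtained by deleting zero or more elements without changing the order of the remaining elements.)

7

Let dp[i] be the longest increasing subsequence ending at position i. Then dp = [1, 2, 2, 1, 2, 3, 4, 2, 5, 1, 2, 5, 2, 2, 6, 5, 7, 6, 3].
The maximum is 7; one witness is 13, 24, 26, 29, 34, 36, 48 at positions 1,3,6,7,12,15,17.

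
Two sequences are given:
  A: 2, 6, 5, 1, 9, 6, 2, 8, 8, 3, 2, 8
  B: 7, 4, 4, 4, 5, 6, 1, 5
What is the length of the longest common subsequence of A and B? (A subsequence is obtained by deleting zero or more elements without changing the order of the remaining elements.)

A longest common subsequence is 6, 5 (length 2); the LCS DP confirms no longer common subsequence exists.

2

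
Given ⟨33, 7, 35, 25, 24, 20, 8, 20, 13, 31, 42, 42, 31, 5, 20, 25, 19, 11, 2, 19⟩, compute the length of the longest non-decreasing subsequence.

Let dp[i] be the longest non-decreasing subsequence ending at position i. Then dp = [1, 1, 2, 2, 2, 2, 2, 3, 3, 4, 5, 6, 5, 1, 4, 5, 4, 3, 1, 5].
The maximum is 6; one witness is 7, 20, 20, 31, 42, 42 at positions 2,6,8,10,11,12.

6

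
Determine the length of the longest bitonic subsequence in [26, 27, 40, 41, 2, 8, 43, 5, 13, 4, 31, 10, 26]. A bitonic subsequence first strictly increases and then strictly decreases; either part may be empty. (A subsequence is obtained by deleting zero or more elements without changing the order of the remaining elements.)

7

Let inc[i] be the LIS ending at i and dec[i] the longest strictly decreasing subsequence starting at i. inc = [1, 2, 3, 4, 1, 2, 5, 2, 3, 2, 4, 3, 4], dec = [4, 4, 4, 4, 1, 3, 3, 2, 2, 1, 2, 1, 1].
max_i inc[i]+dec[i]−1 = 7, with one witness 26, 27, 40, 41, 8, 5, 4.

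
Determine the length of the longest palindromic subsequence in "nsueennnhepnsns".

One longest palindromic subsequence is nsennnesn (positions 1,2,5,6,7,8,10,13,14); it reads the same forward and backward, and the interval DP gives dp[1][15] = 9.

9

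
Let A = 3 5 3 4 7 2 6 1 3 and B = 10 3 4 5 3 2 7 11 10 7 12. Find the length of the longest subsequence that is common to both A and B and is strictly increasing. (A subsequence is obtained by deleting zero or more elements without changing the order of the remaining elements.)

For each value that appears in both, track the longest common increasing run ending there.
The best achievable length is 3; one witness is 3, 4, 7 (A-positions 1,4,5, B-positions 2,3,7).

3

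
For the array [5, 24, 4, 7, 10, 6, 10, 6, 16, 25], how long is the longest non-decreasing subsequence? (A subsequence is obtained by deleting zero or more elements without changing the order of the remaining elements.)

Scanning left to right, the best length ending at each element is: 5→1, 24→2, 4→1, 7→2, 10→3, 6→2, 10→4, 6→3, 16→5, 25→6.
So the longest non-decreasing subsequence has length 6, e.g. 5, 7, 10, 10, 16, 25.

6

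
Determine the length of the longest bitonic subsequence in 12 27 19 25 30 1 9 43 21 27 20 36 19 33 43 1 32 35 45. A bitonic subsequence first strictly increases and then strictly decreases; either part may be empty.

9

One longest bitonic subsequence is 12, 19, 25, 30, 43, 27, 20, 19, 1 (positions 1,3,4,5,8,10,11,13,16): it rises to 43 then falls. Length 9 is optimal.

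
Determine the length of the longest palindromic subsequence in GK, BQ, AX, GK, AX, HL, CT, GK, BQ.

5

One longest palindromic subsequence is BQ GK CT GK BQ (positions 2,4,7,8,9); it reads the same forward and backward, and the interval DP gives dp[1][9] = 5.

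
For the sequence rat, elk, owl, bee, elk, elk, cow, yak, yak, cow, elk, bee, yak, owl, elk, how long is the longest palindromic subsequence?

Using dp[i][j] = 2 + dp[i+1][j−1] if the ends match, else max(dp[i+1][j], dp[i][j−1]):
dp[1][15] = 12. A witness is elk owl bee elk cow yak yak cow elk bee owl elk at positions 2,3,4,5,7,8,9,10,11,12,14,15.

12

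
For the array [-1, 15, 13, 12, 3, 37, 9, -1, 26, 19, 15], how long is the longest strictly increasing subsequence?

4

One longest increasing subsequence is -1, 3, 9, 26 (positions 1,5,7,9), of length 4; no longer one exists.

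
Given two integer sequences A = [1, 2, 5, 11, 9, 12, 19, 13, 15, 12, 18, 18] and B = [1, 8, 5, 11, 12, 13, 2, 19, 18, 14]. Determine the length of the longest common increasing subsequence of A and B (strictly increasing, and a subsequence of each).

For each value that appears in both, track the longest common increasing run ending there.
The best achievable length is 6; one witness is 1, 5, 11, 12, 13, 18 (A-positions 1,3,4,6,8,11, B-positions 1,3,4,5,6,9).

6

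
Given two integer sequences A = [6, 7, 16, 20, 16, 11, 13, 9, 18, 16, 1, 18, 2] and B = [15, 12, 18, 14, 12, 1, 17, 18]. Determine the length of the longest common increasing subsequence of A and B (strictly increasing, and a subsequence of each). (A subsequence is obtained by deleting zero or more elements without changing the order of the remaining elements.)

A longest common strictly increasing subsequence is 1, 18 (length 2); it appears in order in both A and B, and no longer such subsequence exists.

2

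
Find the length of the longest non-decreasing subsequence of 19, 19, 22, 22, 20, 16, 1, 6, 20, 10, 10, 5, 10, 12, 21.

One longest non-decreasing subsequence is 1, 6, 10, 10, 10, 12, 21 (positions 7,8,10,11,13,14,15), of length 7; no longer one exists.

7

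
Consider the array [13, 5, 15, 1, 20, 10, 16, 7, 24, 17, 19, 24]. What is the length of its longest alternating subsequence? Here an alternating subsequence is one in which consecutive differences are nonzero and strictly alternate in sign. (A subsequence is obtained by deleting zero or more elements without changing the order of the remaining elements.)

Track the best alternating length ending on an up-step vs a down-step at each position: up/down = 1/1, 1/2, 3/1, 1/4, 5/1, 5/6, 7/6, 5/8, 9/1, 9/10, 11/10, 11/1.
The maximum over both is 11; one such subsequence is 13, 5, 15, 1, 20, 10, 16, 7, 24, 17, 19.

11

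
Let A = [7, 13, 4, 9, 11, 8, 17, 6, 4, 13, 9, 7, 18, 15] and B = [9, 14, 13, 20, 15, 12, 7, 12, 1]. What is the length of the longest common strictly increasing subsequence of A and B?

3

A longest common strictly increasing subsequence is 9, 13, 15 (length 3); it appears in order in both A and B, and no longer such subsequence exists.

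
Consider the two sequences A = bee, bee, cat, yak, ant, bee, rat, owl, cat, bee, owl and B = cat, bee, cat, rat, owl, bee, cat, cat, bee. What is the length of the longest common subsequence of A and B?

A longest common subsequence is bee, cat, rat, owl, cat, bee (length 6); the LCS DP confirms no longer common subsequence exists.

6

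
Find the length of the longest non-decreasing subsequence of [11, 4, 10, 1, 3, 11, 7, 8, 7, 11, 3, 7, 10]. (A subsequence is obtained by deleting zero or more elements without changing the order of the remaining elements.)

Scanning left to right, the best length ending at each element is: 11→1, 4→1, 10→2, 1→1, 3→2, 11→3, 7→3, 8→4, 7→4, 11→5, 3→3, 7→5, 10→6.
So the longest non-decreasing subsequence has length 6, e.g. 1, 3, 7, 7, 7, 10.

6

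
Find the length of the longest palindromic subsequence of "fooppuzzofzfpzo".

7

One longest palindromic subsequence is ozfzfzo (positions 2,7,10,11,12,14,15); it reads the same forward and backward, and the interval DP gives dp[1][15] = 7.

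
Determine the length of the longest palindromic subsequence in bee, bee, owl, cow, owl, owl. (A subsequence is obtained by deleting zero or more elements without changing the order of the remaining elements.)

3

Using dp[i][j] = 2 + dp[i+1][j−1] if the ends match, else max(dp[i+1][j], dp[i][j−1]):
dp[1][6] = 3. A witness is owl owl owl at positions 3,5,6.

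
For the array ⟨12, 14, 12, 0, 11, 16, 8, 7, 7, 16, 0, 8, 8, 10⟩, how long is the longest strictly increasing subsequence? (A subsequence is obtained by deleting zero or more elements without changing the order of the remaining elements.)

Let dp[i] be the longest increasing subsequence ending at position i. Then dp = [1, 2, 1, 1, 2, 3, 2, 2, 2, 3, 1, 3, 3, 4].
The maximum is 4; one witness is 0, 7, 8, 10 at positions 4,8,12,14.

4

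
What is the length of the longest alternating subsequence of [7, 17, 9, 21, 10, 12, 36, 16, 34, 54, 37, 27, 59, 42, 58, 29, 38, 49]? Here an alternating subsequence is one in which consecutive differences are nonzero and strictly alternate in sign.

14

Track the best alternating length ending on an up-step vs a down-step at each position: up/down = 1/1, 2/1, 2/3, 4/1, 4/5, 6/5, 6/1, 6/7, 8/7, 8/1, 8/9, 8/9, 10/1, 10/11, 12/11, 10/13, 14/13, 14/13.
The maximum over both is 14; one such subsequence is 7, 17, 9, 21, 10, 36, 16, 54, 37, 59, 42, 58, 29, 38.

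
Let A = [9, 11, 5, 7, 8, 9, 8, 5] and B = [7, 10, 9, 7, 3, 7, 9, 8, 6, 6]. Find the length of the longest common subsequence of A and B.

A longest common subsequence is 9, 7, 9, 8 (length 4); the LCS DP confirms no longer common subsequence exists.

4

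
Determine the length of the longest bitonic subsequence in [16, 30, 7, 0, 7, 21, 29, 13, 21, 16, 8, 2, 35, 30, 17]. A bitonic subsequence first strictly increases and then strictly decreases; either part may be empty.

Let inc[i] be the LIS ending at i and dec[i] the longest strictly decreasing subsequence starting at i. inc = [1, 2, 1, 1, 2, 3, 4, 3, 4, 4, 3, 2, 5, 5, 5], dec = [4, 6, 2, 1, 2, 4, 5, 3, 4, 3, 2, 1, 3, 2, 1].
max_i inc[i]+dec[i]−1 = 8, with one witness 0, 7, 21, 29, 21, 16, 8, 2.

8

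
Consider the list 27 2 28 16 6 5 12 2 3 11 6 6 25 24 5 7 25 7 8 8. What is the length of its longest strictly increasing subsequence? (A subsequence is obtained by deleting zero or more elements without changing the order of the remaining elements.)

One longest increasing subsequence is 2, 6, 12, 24, 25 (positions 2,5,7,14,17), of length 5; no longer one exists.

5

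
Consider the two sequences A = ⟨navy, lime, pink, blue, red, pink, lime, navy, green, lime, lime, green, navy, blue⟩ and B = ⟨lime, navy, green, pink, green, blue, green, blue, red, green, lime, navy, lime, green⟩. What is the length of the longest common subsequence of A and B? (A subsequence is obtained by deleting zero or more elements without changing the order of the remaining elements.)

A longest common subsequence is navy, pink, blue, red, lime, navy, lime, green (length 8); the LCS DP confirms no longer common subsequence exists.

8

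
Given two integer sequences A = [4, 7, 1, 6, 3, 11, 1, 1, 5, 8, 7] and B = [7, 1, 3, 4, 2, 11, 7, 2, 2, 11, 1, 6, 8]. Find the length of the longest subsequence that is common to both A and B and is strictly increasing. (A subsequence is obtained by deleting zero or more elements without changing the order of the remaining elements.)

3

For each value that appears in both, track the longest common increasing run ending there.
The best achievable length is 3; one witness is 1, 3, 11 (A-positions 3,5,6, B-positions 2,3,6).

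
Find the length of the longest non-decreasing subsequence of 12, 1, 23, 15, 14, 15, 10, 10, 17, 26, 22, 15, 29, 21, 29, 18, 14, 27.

Scanning left to right, the best length ending at each element is: 12→1, 1→1, 23→2, 15→2, 14→2, 15→3, 10→2, 10→3, 17→4, 26→5, 22→5, 15→4, 29→6, 21→5, 29→7, 18→5, 14→4, 27→6.
So the longest non-decreasing subsequence has length 7, e.g. 12, 15, 15, 17, 26, 29, 29.

7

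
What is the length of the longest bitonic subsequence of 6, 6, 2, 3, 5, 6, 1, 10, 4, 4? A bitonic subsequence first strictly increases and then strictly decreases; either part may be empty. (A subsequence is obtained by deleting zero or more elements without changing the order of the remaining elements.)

Let inc[i] be the LIS ending at i and dec[i] the longest strictly decreasing subsequence starting at i. inc = [1, 1, 1, 2, 3, 4, 1, 5, 3, 3], dec = [3, 3, 2, 2, 2, 2, 1, 2, 1, 1].
max_i inc[i]+dec[i]−1 = 6, with one witness 2, 3, 5, 6, 10, 4.

6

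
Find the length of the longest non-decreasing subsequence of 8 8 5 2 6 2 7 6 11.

4

Let dp[i] be the longest non-decreasing subsequence ending at position i. Then dp = [1, 2, 1, 1, 2, 2, 3, 3, 4].
The maximum is 4; one witness is 5, 6, 7, 11 at positions 3,5,7,9.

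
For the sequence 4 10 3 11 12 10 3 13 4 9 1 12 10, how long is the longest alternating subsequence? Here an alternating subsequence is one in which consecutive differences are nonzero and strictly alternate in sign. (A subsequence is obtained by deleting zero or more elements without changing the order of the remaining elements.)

11

A longest alternating subsequence is 4, 10, 3, 11, 10, 13, 4, 9, 1, 12, 10 (positions 1,2,3,4,6,8,9,10,11,12,13); its 10 consecutive differences strictly alternate in sign, and length 11 is optimal.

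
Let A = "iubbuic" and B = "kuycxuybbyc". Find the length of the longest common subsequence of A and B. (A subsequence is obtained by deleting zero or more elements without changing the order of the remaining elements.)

4

A longest common subsequence is ubbc (length 4); the LCS DP confirms no longer common subsequence exists.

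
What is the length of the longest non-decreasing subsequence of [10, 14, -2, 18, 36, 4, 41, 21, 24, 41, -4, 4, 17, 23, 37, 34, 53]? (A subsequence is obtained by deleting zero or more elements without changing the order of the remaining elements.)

7

Let dp[i] be the longest non-decreasing subsequence ending at position i. Then dp = [1, 2, 1, 3, 4, 2, 5, 4, 5, 6, 1, 3, 4, 5, 6, 6, 7].
The maximum is 7; one witness is 10, 14, 18, 36, 41, 41, 53 at positions 1,2,4,5,7,10,17.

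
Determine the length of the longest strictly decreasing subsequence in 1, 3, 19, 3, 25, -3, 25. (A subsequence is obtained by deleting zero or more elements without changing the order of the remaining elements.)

Let dp[i] be the longest decreasing subsequence ending at position i. Then dp = [1, 1, 1, 2, 1, 3, 1].
The maximum is 3; one witness is 19, 3, -3 at positions 3,4,6.

3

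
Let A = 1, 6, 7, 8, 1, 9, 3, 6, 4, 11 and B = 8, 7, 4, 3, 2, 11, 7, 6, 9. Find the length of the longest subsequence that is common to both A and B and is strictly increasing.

A longest common strictly increasing subsequence is 8, 11 (length 2); it appears in order in both A and B, and no longer such subsequence exists.

2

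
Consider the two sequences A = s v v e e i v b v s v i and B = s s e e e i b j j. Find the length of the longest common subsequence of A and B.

Backtracking the LCS table gives one alignment: s (A1,B2) → e (A4,B4) → e (A5,B5) → i (A6,B6) → b (A8,B7).
So the longest common subsequence has length 5.

5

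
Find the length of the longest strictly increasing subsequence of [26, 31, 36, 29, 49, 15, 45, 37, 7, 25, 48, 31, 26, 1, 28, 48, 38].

One longest increasing subsequence is 26, 31, 36, 45, 48 (positions 1,2,3,7,11), of length 5; no longer one exists.

5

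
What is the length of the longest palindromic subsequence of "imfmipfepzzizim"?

Using dp[i][j] = 2 + dp[i+1][j−1] if the ends match, else max(dp[i+1][j], dp[i][j−1]):
dp[1][15] = 7. A witness is mizizim at positions 2,5,10,12,13,14,15.

7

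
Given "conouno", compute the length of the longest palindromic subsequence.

5

Using dp[i][j] = 2 + dp[i+1][j−1] if the ends match, else max(dp[i+1][j], dp[i][j−1]):
dp[1][7] = 5. A witness is onuno at positions 2,3,5,6,7.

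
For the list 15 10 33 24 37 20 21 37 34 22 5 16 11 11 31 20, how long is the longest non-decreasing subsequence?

Let dp[i] be the longest non-decreasing subsequence ending at position i. Then dp = [1, 1, 2, 2, 3, 2, 3, 4, 4, 4, 1, 2, 2, 3, 5, 4].
The maximum is 5; one witness is 15, 20, 21, 22, 31 at positions 1,6,7,10,15.

5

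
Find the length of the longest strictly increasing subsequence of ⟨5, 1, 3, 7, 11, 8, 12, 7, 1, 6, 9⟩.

5

One longest increasing subsequence is 1, 3, 7, 11, 12 (positions 2,3,4,5,7), of length 5; no longer one exists.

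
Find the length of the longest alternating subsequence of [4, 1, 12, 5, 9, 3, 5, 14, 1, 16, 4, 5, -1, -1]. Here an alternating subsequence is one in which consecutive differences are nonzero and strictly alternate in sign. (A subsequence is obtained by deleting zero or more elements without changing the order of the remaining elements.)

A longest alternating subsequence is 4, 1, 12, 5, 9, 3, 5, 1, 16, 4, 5, -1 (positions 1,2,3,4,5,6,7,9,10,11,12,13); its 11 consecutive differences strictly alternate in sign, and length 12 is optimal.

12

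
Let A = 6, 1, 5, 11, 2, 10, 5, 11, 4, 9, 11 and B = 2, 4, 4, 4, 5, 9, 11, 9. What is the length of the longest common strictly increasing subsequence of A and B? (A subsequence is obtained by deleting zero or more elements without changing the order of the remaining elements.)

For each value that appears in both, track the longest common increasing run ending there.
The best achievable length is 4; one witness is 2, 4, 9, 11 (A-positions 5,9,10,11, B-positions 1,2,6,7).

4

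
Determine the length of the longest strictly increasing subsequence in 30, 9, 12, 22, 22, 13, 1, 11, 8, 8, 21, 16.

4

Let dp[i] be the longest increasing subsequence ending at position i. Then dp = [1, 1, 2, 3, 3, 3, 1, 2, 2, 2, 4, 4].
The maximum is 4; one witness is 9, 12, 13, 21 at positions 2,3,6,11.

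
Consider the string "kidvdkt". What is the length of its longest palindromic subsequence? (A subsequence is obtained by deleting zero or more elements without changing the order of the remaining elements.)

5

One longest palindromic subsequence is kdvdk (positions 1,3,4,5,6); it reads the same forward and backward, and the interval DP gives dp[1][7] = 5.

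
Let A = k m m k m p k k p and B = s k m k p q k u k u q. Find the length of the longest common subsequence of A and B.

6

A longest common subsequence is kmkpkk (length 6); the LCS DP confirms no longer common subsequence exists.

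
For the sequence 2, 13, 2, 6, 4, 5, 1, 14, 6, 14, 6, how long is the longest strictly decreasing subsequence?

Let dp[i] be the longest decreasing subsequence ending at position i. Then dp = [1, 1, 2, 2, 3, 3, 4, 1, 2, 1, 2].
The maximum is 4; one witness is 13, 6, 4, 1 at positions 2,4,5,7.

4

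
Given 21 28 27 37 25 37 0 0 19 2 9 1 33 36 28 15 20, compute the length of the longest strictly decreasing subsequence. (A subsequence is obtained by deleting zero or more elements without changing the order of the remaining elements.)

6

Let dp[i] be the longest decreasing subsequence ending at position i. Then dp = [1, 1, 2, 1, 3, 1, 4, 4, 4, 5, 5, 6, 2, 2, 3, 5, 4].
The maximum is 6; one witness is 28, 27, 25, 19, 2, 1 at positions 2,3,5,9,10,12.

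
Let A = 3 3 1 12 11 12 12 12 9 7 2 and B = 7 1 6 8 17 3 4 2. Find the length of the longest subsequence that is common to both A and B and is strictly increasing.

2

For each value that appears in both, track the longest common increasing run ending there.
The best achievable length is 2; one witness is 1, 2 (A-positions 3,11, B-positions 2,8).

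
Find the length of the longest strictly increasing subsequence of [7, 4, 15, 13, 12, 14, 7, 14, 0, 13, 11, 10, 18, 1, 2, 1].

4

Scanning left to right, the best length ending at each element is: 7→1, 4→1, 15→2, 13→2, 12→2, 14→3, 7→2, 14→3, 0→1, 13→3, 11→3, 10→3, 18→4, 1→2, 2→3, 1→2.
So the longest increasing subsequence has length 4, e.g. 7, 13, 14, 18.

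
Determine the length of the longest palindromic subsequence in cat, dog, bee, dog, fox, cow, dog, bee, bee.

One longest palindromic subsequence is bee dog cow dog bee (positions 3,4,6,7,9); it reads the same forward and backward, and the interval DP gives dp[1][9] = 5.

5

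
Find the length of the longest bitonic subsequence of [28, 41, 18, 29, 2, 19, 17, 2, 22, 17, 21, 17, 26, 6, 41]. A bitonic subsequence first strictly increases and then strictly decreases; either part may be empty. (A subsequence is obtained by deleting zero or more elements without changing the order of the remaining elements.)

7

One longest bitonic subsequence is 28, 41, 29, 22, 21, 17, 6 (positions 1,2,4,9,11,12,14): it rises to 41 then falls. Length 7 is optimal.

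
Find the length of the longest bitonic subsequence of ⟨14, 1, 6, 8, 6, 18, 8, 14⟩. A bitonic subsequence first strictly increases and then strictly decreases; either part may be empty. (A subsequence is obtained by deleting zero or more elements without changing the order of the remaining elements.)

5

Let inc[i] be the LIS ending at i and dec[i] the longest strictly decreasing subsequence starting at i. inc = [1, 1, 2, 3, 2, 4, 3, 4], dec = [3, 1, 1, 2, 1, 2, 1, 1].
max_i inc[i]+dec[i]−1 = 5, with one witness 1, 6, 8, 18, 14.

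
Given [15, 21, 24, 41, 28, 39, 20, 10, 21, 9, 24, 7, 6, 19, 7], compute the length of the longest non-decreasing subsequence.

Scanning left to right, the best length ending at each element is: 15→1, 21→2, 24→3, 41→4, 28→4, 39→5, 20→2, 10→1, 21→3, 9→1, 24→4, 7→1, 6→1, 19→2, 7→2.
So the longest non-decreasing subsequence has length 5, e.g. 15, 21, 24, 28, 39.

5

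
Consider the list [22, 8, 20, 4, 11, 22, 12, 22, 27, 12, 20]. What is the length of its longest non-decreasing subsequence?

One longest non-decreasing subsequence is 8, 20, 22, 22, 27 (positions 2,3,6,8,9), of length 5; no longer one exists.

5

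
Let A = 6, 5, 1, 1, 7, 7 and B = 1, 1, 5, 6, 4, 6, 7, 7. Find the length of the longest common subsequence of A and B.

4

Backtracking the LCS table gives one alignment: 1 (A3,B1) → 1 (A4,B2) → 7 (A5,B7) → 7 (A6,B8).
So the longest common subsequence has length 4.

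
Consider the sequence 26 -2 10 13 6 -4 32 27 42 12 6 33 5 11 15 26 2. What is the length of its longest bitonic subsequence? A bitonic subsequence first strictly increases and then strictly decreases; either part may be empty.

One longest bitonic subsequence is -2, 10, 13, 32, 27, 12, 6, 5, 2 (positions 2,3,4,7,8,10,11,13,17): it rises to 32 then falls. Length 9 is optimal.

9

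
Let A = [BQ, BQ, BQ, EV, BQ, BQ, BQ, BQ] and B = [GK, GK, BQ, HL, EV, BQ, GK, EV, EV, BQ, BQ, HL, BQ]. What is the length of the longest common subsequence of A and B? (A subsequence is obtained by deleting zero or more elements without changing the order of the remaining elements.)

6

A longest common subsequence is BQ, BQ, EV, BQ, BQ, BQ (length 6); the LCS DP confirms no longer common subsequence exists.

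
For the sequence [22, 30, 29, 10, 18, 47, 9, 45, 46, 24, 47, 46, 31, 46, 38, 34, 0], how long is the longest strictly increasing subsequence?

5

Let dp[i] be the longest increasing subsequence ending at position i. Then dp = [1, 2, 2, 1, 2, 3, 1, 3, 4, 3, 5, 4, 4, 5, 5, 5, 1].
The maximum is 5; one witness is 22, 30, 45, 46, 47 at positions 1,2,8,9,11.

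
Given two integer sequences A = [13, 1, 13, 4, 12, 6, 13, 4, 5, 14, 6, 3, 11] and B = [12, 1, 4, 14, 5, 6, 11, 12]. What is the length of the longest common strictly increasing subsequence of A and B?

5

A longest common strictly increasing subsequence is 1, 4, 5, 6, 11 (length 5); it appears in order in both A and B, and no longer such subsequence exists.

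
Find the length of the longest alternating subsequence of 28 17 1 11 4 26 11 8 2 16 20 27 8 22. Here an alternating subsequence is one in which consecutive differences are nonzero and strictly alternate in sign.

Track the best alternating length ending on an up-step vs a down-step at each position: up/down = 1/1, 1/2, 1/2, 3/2, 3/4, 5/2, 5/6, 5/6, 3/6, 7/6, 7/6, 7/2, 7/8, 9/8.
The maximum over both is 9; one such subsequence is 28, 1, 11, 4, 26, 11, 16, 8, 22.

9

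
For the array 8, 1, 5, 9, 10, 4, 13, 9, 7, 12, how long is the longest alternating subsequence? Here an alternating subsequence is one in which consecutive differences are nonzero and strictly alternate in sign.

Track the best alternating length ending on an up-step vs a down-step at each position: up/down = 1/1, 1/2, 3/2, 3/1, 3/1, 3/4, 5/1, 5/6, 5/6, 7/6.
The maximum over both is 7; one such subsequence is 8, 1, 5, 4, 13, 9, 12.

7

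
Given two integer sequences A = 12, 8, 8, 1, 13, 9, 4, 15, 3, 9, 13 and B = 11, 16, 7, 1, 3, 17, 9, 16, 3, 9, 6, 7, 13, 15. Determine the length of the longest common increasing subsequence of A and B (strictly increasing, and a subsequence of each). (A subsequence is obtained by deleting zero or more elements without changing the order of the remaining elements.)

For each value that appears in both, track the longest common increasing run ending there.
The best achievable length is 4; one witness is 1, 3, 9, 13 (A-positions 4,9,10,11, B-positions 4,5,7,13).

4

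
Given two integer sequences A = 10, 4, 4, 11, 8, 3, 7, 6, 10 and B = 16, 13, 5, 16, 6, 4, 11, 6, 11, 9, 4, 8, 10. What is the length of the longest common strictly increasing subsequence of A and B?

3

For each value that appears in both, track the longest common increasing run ending there.
The best achievable length is 3; one witness is 4, 6, 10 (A-positions 2,8,9, B-positions 6,8,13).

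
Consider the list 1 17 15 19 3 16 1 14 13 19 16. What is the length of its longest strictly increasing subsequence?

4

One longest increasing subsequence is 1, 15, 16, 19 (positions 1,3,6,10), of length 4; no longer one exists.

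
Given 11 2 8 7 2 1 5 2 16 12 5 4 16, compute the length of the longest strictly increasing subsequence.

4

Scanning left to right, the best length ending at each element is: 11→1, 2→1, 8→2, 7→2, 2→1, 1→1, 5→2, 2→2, 16→3, 12→3, 5→3, 4→3, 16→4.
So the longest increasing subsequence has length 4, e.g. 2, 8, 12, 16.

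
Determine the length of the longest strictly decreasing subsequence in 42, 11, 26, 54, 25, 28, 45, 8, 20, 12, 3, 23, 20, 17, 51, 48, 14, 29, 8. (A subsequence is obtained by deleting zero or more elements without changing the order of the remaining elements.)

Scanning left to right, the best length ending at each element is: 42→1, 11→2, 26→2, 54→1, 25→3, 28→2, 45→2, 8→4, 20→4, 12→5, 3→6, 23→4, 20→5, 17→6, 51→2, 48→3, 14→7, 29→4, 8→8.
So the longest decreasing subsequence has length 8, e.g. 42, 26, 25, 23, 20, 17, 14, 8.

8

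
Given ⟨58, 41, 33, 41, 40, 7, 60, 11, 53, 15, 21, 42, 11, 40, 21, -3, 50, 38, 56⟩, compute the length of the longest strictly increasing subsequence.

One longest increasing subsequence is 7, 11, 15, 21, 42, 50, 56 (positions 6,8,10,11,12,17,19), of length 7; no longer one exists.

7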